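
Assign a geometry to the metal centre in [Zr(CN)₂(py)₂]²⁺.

Each cyanide is −1; pyridine is neutral; balancing the +2 overall charge requires Zr(IV).
Group 4 minus oxidation state 4 gives a d⁰ configuration.
Coordination number: 4.
A d⁰ ion has no crystal-field stabilisation preference between square planar and tetrahedral, so four ligands adopt the sterically favoured tetrahedral geometry.

tetrahedral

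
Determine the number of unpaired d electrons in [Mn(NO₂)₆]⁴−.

1

Each nitro (N-bound nitrite) is −1; balancing the −4 overall charge requires Mn(II).
Mn sits in group 7, so the d-electron count is 7 − 2 = 5.
The spin state decides the count: Nitro (N-bound nitrite) is a strong-field ligand (high in the spectrochemical series) for a first-row metal, so the complex is low-spin.
An octahedral low-spin d⁵ ion is t₂g⁵e_g⁰, giving 1 unpaired electron.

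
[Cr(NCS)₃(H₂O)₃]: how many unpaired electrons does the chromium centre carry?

3

Each isothiocyanate is −1; water is neutral; balancing the 0 overall charge requires Cr(III).
Cr sits in group 6, so the d-electron count is 6 − 3 = 3.
In an octahedral field the d³ configuration is t₂g³e_g⁰ (only one arrangement possible), giving 3 unpaired electrons.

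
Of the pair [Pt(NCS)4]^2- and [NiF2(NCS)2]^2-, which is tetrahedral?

For [Pt(NCS)4]^2-: Summing ligand charges against the −2 overall charge gives an oxidation state of +2 for platinum. Platinum is a group-10 element; Pt(II) is therefore d⁸. A 5d d⁸ ion has a large crystal-field splitting; square planar leaves the high-energy d_{x²−y²} orbital empty and maximises CFSE. → square planar.
For [NiF2(NCS)2]^2-: Each fluoride is −1; each isothiocyanate is −1; balancing the −2 overall charge requires Ni(II). Group 10 minus oxidation state 2 gives a d⁸ configuration. Fluoride and isothiocyanate are weak-field ligands. With weak-field ligands the CFSE gain from square planar is small, so a 3d d⁸ ion takes the sterically preferred tetrahedral geometry. → tetrahedral.

[NiF2(NCS)2]^2-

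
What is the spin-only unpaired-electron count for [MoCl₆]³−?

3 unpaired electrons

Ligand charges: each chloride is −1. With an overall charge of −3 the molybdenum centre must be in the +3 oxidation state.
Group 6 minus oxidation state 3 gives a d³ configuration.
In an octahedral field the d³ configuration is t₂g³e_g⁰ (only one arrangement possible), giving 3 unpaired electrons.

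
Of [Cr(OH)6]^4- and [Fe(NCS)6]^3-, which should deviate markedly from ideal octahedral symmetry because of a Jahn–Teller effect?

[Cr(OH)6]^4-: Each hydroxide is −1; balancing the −4 overall charge requires Cr(II). Cr sits in group 6, so the d-electron count is 6 − 2 = 4. Hydroxide is a weak-field ligand for a first-row metal, so the complex is high-spin. The t₂g³e_g¹ (high-spin) configuration has an unevenly filled e_g set; the Jahn–Teller theorem predicts a tetragonal distortion (typically axial elongation) to lift the degeneracy.
[Fe(NCS)6]^3-: Each isothiocyanate is −1; balancing the −3 overall charge requires Fe(III). Iron is a group-8 element; Fe(III) is therefore d⁵. Isothiocyanate is a weak-field ligand for a first-row metal, so the complex is high-spin. The d⁵ configuration leaves the e_g set evenly filled (or empty) — no strong Jahn–Teller driving force.

[Cr(OH)6]^4-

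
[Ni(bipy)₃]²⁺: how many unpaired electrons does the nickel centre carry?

2 unpaired electrons

Ligand charges: 2,2′-bipyridine is neutral. With an overall charge of +2 the nickel centre must be in the +2 oxidation state.
Group 10 minus oxidation state 2 gives a d⁸ configuration.
Counting donor atoms: 3×2,2′-bipyridine (bidentate) → 6 donors. Coordination number = 6.
In an octahedral field the d⁸ configuration is t₂g⁶e_g² (only one arrangement possible), giving 2 unpaired electrons.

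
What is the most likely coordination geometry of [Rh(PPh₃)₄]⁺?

square planar

Triphenylphosphine is neutral; balancing the +1 overall charge requires Rh(I).
Rhodium is a group-9 element; Rh(I) is therefore d⁸.
Coordination number: 4.
A 4d d⁸ ion has a large crystal-field splitting; square planar leaves the high-energy d_{x²−y²} orbital empty and maximises CFSE.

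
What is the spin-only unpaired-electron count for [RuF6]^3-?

1 unpaired electron

Summing ligand charges against the −3 overall charge gives an oxidation state of +3 for ruthenium.
Group 8 minus oxidation state 3 gives a d⁵ configuration.
The spin state decides the count: a 4d ion has a large Δₒ and is invariably low-spin.
An octahedral low-spin d⁵ ion is t₂g⁵e_g⁰, giving 1 unpaired electron.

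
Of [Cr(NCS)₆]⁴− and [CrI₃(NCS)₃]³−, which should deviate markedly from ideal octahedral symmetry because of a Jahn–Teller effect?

[Cr(NCS)₆]⁴−

[Cr(NCS)₆]⁴−: Summing ligand charges against the −4 overall charge gives an oxidation state of +2 for chromium. Cr sits in group 6, so the d-electron count is 6 − 2 = 4. Isothiocyanate is a weak-field ligand for a first-row metal, so the complex is high-spin. The t₂g³e_g¹ (high-spin) configuration has an unevenly filled e_g set; the Jahn–Teller theorem predicts a tetragonal distortion (typically axial elongation) to lift the degeneracy.
[CrI₃(NCS)₃]³−: Each iodide is −1; each isothiocyanate is −1; balancing the −3 overall charge requires Cr(III). Chromium is a group-6 element; Cr(III) is therefore d³. The d³ configuration leaves the e_g set evenly filled (or empty) — no strong Jahn–Teller driving force.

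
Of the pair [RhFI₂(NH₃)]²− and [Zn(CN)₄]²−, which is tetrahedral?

For [RhFI₂(NH₃)]²−: Each fluoride is −1; each iodide is −1; ammonia is neutral; balancing the −2 overall charge requires Rh(I). Rh sits in group 9, so the d-electron count is 9 − 1 = 8. A 4d d⁸ ion has a large crystal-field splitting; square planar leaves the high-energy d_{x²−y²} orbital empty and maximises CFSE. → square planar.
For [Zn(CN)₄]²−: Summing ligand charges against the −2 overall charge gives an oxidation state of +2 for zinc. Zn sits in group 12, so the d-electron count is 12 − 2 = 10. A d¹⁰ ion has no crystal-field stabilisation preference between square planar and tetrahedral, so four ligands adopt the sterically favoured tetrahedral geometry. → tetrahedral.

[Zn(CN)₄]²−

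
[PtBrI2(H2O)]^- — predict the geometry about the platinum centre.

Summing ligand charges against the −1 overall charge gives an oxidation state of +2 for platinum.
Platinum is a group-10 element; Pt(II) is therefore d⁸.
Coordination number: 4.
A 5d d⁸ ion has a large crystal-field splitting; square planar leaves the high-energy d_{x²−y²} orbital empty and maximises CFSE.

square planar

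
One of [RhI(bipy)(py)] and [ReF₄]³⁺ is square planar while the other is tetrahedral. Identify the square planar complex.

For [RhI(bipy)(py)]: Ligand charges: each iodide is −1; 2,2′-bipyridine is neutral; pyridine is neutral. With an overall charge of 0 the rhodium centre must be in the +1 oxidation state. Rhodium is a group-9 element; Rh(I) is therefore d⁸. A 4d d⁸ ion has a large crystal-field splitting; square planar leaves the high-energy d_{x²−y²} orbital empty and maximises CFSE. → square planar.
For [ReF₄]³⁺: Summing ligand charges against the +3 overall charge gives an oxidation state of +7 for rhenium. Group 7 minus oxidation state 7 gives a d⁰ configuration. A d⁰ ion has no crystal-field stabilisation preference between square planar and tetrahedral, so four ligands adopt the sterically favoured tetrahedral geometry. → tetrahedral.

[RhI(bipy)(py)]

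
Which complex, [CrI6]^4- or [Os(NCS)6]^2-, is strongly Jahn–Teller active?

[CrI6]^4-

[CrI6]^4-: Ligand charges: each iodide is −1. With an overall charge of −4 the chromium centre must be in the +2 oxidation state. Cr sits in group 6, so the d-electron count is 6 − 2 = 4. Iodide is a weak-field ligand for a first-row metal, so the complex is high-spin. The t₂g³e_g¹ (high-spin) configuration has an unevenly filled e_g set; the Jahn–Teller theorem predicts a tetragonal distortion (typically axial elongation) to lift the degeneracy.
[Os(NCS)6]^2-: Each isothiocyanate is −1; balancing the −2 overall charge requires Os(IV). Group 8 minus oxidation state 4 gives a d⁴ configuration. A 5d ion has a large Δₒ and is invariably low-spin. The d⁴ configuration leaves the e_g set evenly filled (or empty) — no strong Jahn–Teller driving force.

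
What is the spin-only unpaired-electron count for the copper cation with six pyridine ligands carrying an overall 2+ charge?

Summing ligand charges against the +2 overall charge gives an oxidation state of +2 for copper.
Cu sits in group 11, so the d-electron count is 11 − 2 = 9.
In an octahedral field the d⁹ configuration is t₂g⁶e_g³ (only one arrangement possible), giving 1 unpaired electron.

1 unpaired electron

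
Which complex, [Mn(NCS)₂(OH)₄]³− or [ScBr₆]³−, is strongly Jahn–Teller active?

[Mn(NCS)₂(OH)₄]³−

[Mn(NCS)₂(OH)₄]³−: Ligand charges: each isothiocyanate is −1; each hydroxide is −1. With an overall charge of −3 the manganese centre must be in the +3 oxidation state. Manganese is a group-7 element; Mn(III) is therefore d⁴. Hydroxide and isothiocyanate are weak-field ligands for a first-row metal, so the complex is high-spin. The t₂g³e_g¹ (high-spin) configuration has an unevenly filled e_g set; the Jahn–Teller theorem predicts a tetragonal distortion (typically axial elongation) to lift the degeneracy.
[ScBr₆]³−: Ligand charges: each bromide is −1. With an overall charge of −3 the scandium centre must be in the +3 oxidation state. Scandium is a group-3 element; Sc(III) is therefore d⁰. The d⁰ configuration leaves the e_g set evenly filled (or empty) — no strong Jahn–Teller driving force.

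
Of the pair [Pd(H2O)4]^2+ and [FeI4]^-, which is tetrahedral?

[FeI4]^-

For [Pd(H2O)4]^2+: Ligand charges: water is neutral. With an overall charge of +2 the palladium centre must be in the +2 oxidation state. Group 10 minus oxidation state 2 gives a d⁸ configuration. A 4d d⁸ ion has a large crystal-field splitting; square planar leaves the high-energy d_{x²−y²} orbital empty and maximises CFSE. → square planar.
For [FeI4]^-: Summing ligand charges against the −1 overall charge gives an oxidation state of +3 for iron. Group 8 minus oxidation state 3 gives a d⁵ configuration. A high-spin d⁵ ion has zero CFSE in either geometry, so four ligands adopt the sterically favoured tetrahedral geometry. → tetrahedral.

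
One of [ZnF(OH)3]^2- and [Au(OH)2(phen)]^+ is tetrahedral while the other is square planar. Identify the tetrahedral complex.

[ZnF(OH)3]^2-

For [ZnF(OH)3]^2-: Summing ligand charges against the −2 overall charge gives an oxidation state of +2 for zinc. Zn sits in group 12, so the d-electron count is 12 − 2 = 10. A d¹⁰ ion has no crystal-field stabilisation preference between square planar and tetrahedral, so four ligands adopt the sterically favoured tetrahedral geometry. → tetrahedral.
For [Au(OH)2(phen)]^+: Summing ligand charges against the +1 overall charge gives an oxidation state of +3 for gold. Group 11 minus oxidation state 3 gives a d⁸ configuration. A 5d d⁸ ion has a large crystal-field splitting; square planar leaves the high-energy d_{x²−y²} orbital empty and maximises CFSE. → square planar.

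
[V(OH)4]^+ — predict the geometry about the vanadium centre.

Ligand charges: each hydroxide is −1. With an overall charge of +1 the vanadium centre must be in the +5 oxidation state.
Vanadium is a group-5 element; V(V) is therefore d⁰.
Coordination number: 4.
A d⁰ ion has no crystal-field stabilisation preference between square planar and tetrahedral, so four ligands adopt the sterically favoured tetrahedral geometry.

tetrahedral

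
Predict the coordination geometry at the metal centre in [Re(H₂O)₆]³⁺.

octahedral

Water is neutral; balancing the +3 overall charge requires Re(III).
Rhenium is a group-7 element; Re(III) is therefore d⁴.
With 6 monodentate ligands the coordination number is 6.
Six donors around a single metal centre give an octahedral coordination sphere.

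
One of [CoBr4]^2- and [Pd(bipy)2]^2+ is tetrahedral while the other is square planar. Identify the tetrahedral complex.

[CoBr4]^2-

For [CoBr4]^2-: Summing ligand charges against the −2 overall charge gives an oxidation state of +2 for cobalt. Group 9 minus oxidation state 2 gives a d⁷ configuration. For a high-spin 3d d⁷ ion with weak-field ligands the small Δₜ gives little square-planar CFSE advantage, so four ligands adopt the sterically favoured tetrahedral geometry. → tetrahedral.
For [Pd(bipy)2]^2+: Summing ligand charges against the +2 overall charge gives an oxidation state of +2 for palladium. Group 10 minus oxidation state 2 gives a d⁸ configuration. A 4d d⁸ ion has a large crystal-field splitting; square planar leaves the high-energy d_{x²−y²} orbital empty and maximises CFSE. → square planar.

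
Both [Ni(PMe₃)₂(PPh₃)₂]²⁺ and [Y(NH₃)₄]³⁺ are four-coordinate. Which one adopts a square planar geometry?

[Ni(PMe₃)₂(PPh₃)₂]²⁺

For [Ni(PMe₃)₂(PPh₃)₂]²⁺: Summing ligand charges against the +2 overall charge gives an oxidation state of +2 for nickel. Nickel is a group-10 element; Ni(II) is therefore d⁸. Trimethylphosphine and triphenylphosphine are strong-field ligands (high in the spectrochemical series). A 3d d⁸ ion with strong-field ligands gains enough CFSE to favour square planar over tetrahedral. → square planar.
For [Y(NH₃)₄]³⁺: Ligand charges: ammonia is neutral. With an overall charge of +3 the yttrium centre must be in the +3 oxidation state. Y sits in group 3, so the d-electron count is 3 − 3 = 0. A d⁰ ion has no crystal-field stabilisation preference between square planar and tetrahedral, so four ligands adopt the sterically favoured tetrahedral geometry. → tetrahedral.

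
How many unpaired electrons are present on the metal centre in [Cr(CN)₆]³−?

3 unpaired electrons

Summing ligand charges against the −3 overall charge gives an oxidation state of +3 for chromium.
Cr sits in group 6, so the d-electron count is 6 − 3 = 3.
In an octahedral field the d³ configuration is t₂g³e_g⁰ (only one arrangement possible), giving 3 unpaired electrons.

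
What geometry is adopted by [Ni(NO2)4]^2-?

Each nitro (N-bound nitrite) is −1; balancing the −2 overall charge requires Ni(II).
Ni sits in group 10, so the d-electron count is 10 − 2 = 8.
With 4 monodentate ligands the coordination number is 4.
Nitro (N-bound nitrite) is a strong-field ligand (high in the spectrochemical series).
A 3d d⁸ ion with strong-field ligands gains enough CFSE to favour square planar over tetrahedral.

square planar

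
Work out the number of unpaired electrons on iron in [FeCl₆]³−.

Summing ligand charges against the −3 overall charge gives an oxidation state of +3 for iron.
Fe sits in group 8, so the d-electron count is 8 − 3 = 5.
The spin state decides the count: Chloride is a weak-field ligand for a first-row metal, so the complex is high-spin.
An octahedral high-spin d⁵ ion is t₂g³e_g², giving 5 unpaired electrons.

5 unpaired electrons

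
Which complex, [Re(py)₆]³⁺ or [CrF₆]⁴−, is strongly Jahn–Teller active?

[CrF₆]⁴−

[Re(py)₆]³⁺: Summing ligand charges against the +3 overall charge gives an oxidation state of +3 for rhenium. Group 7 minus oxidation state 3 gives a d⁴ configuration. A 5d ion has a large Δₒ and is invariably low-spin. The d⁴ configuration leaves the e_g set evenly filled (or empty) — no strong Jahn–Teller driving force.
[CrF₆]⁴−: Ligand charges: each fluoride is −1. With an overall charge of −4 the chromium centre must be in the +2 oxidation state. Chromium is a group-6 element; Cr(II) is therefore d⁴. Fluoride is a weak-field ligand for a first-row metal, so the complex is high-spin. The t₂g³e_g¹ (high-spin) configuration has an unevenly filled e_g set; the Jahn–Teller theorem predicts a tetragonal distortion (typically axial elongation) to lift the degeneracy.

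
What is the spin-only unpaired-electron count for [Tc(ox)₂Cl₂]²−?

3 unpaired electrons

Summing ligand charges against the −2 overall charge gives an oxidation state of +4 for technetium.
Tc sits in group 7, so the d-electron count is 7 − 4 = 3.
Counting donor atoms: 2×oxalate (bidentate) → 4 donors; 2×chloride (monodentate) → 2 donors. Coordination number = 6.
In an octahedral field the d³ configuration is t₂g³e_g⁰ (only one arrangement possible), giving 3 unpaired electrons.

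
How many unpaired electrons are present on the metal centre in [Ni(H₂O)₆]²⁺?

Water is neutral; balancing the +2 overall charge requires Ni(II).
Ni sits in group 10, so the d-electron count is 10 − 2 = 8.
In an octahedral field the d⁸ configuration is t₂g⁶e_g² (only one arrangement possible), giving 2 unpaired electrons.

2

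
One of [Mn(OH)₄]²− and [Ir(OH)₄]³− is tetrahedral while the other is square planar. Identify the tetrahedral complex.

For [Mn(OH)₄]²−: Summing ligand charges against the −2 overall charge gives an oxidation state of +2 for manganese. Group 7 minus oxidation state 2 gives a d⁵ configuration. A high-spin d⁵ ion has zero CFSE in either geometry, so four ligands adopt the sterically favoured tetrahedral geometry. → tetrahedral.
For [Ir(OH)₄]³−: Each hydroxide is −1; balancing the −3 overall charge requires Ir(I). Iridium is a group-9 element; Ir(I) is therefore d⁸. A 5d d⁸ ion has a large crystal-field splitting; square planar leaves the high-energy d_{x²−y²} orbital empty and maximises CFSE. → square planar.

[Mn(OH)₄]²−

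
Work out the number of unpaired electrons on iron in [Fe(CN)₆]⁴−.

0

Each cyanide is −1; balancing the −4 overall charge requires Fe(II).
Fe sits in group 8, so the d-electron count is 8 − 2 = 6.
The spin state decides the count: Cyanide is a strong-field ligand (high in the spectrochemical series) for a first-row metal, so the complex is low-spin.
An octahedral low-spin d⁶ ion is t₂g⁶e_g⁰, giving 0 unpaired electrons.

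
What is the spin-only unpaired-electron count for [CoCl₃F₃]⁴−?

Each chloride is −1; each fluoride is −1; balancing the −4 overall charge requires Co(II).
Co sits in group 9, so the d-electron count is 9 − 2 = 7.
The spin state decides the count: Chloride and fluoride are weak-field ligands for a first-row metal, so the complex is high-spin.
An octahedral high-spin d⁷ ion is t₂g⁵e_g², giving 3 unpaired electrons.

3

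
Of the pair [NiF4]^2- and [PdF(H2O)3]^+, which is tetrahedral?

[NiF4]^2-

For [NiF4]^2-: Each fluoride is −1; balancing the −2 overall charge requires Ni(II). Group 10 minus oxidation state 2 gives a d⁸ configuration. Fluoride is a weak-field ligand. With weak-field ligands the CFSE gain from square planar is small, so a 3d d⁸ ion takes the sterically preferred tetrahedral geometry. → tetrahedral.
For [PdF(H2O)3]^+: Each fluoride is −1; water is neutral; balancing the +1 overall charge requires Pd(II). Pd sits in group 10, so the d-electron count is 10 − 2 = 8. A 4d d⁸ ion has a large crystal-field splitting; square planar leaves the high-energy d_{x²−y²} orbital empty and maximises CFSE. → square planar.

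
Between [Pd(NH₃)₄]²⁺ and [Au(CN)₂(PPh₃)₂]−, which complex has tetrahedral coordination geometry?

[Au(CN)₂(PPh₃)₂]−

For [Pd(NH₃)₄]²⁺: Ligand charges: ammonia is neutral. With an overall charge of +2 the palladium centre must be in the +2 oxidation state. Pd sits in group 10, so the d-electron count is 10 − 2 = 8. A 4d d⁸ ion has a large crystal-field splitting; square planar leaves the high-energy d_{x²−y²} orbital empty and maximises CFSE. → square planar.
For [Au(CN)₂(PPh₃)₂]−: Summing ligand charges against the −1 overall charge gives an oxidation state of +1 for gold. Group 11 minus oxidation state 1 gives a d¹⁰ configuration. A d¹⁰ ion has no crystal-field stabilisation preference between square planar and tetrahedral, so four ligands adopt the sterically favoured tetrahedral geometry. → tetrahedral.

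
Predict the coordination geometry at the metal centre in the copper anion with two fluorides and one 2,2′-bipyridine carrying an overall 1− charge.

tetrahedral

Summing ligand charges against the −1 overall charge gives an oxidation state of +1 for copper.
Copper is a group-11 element; Cu(I) is therefore d¹⁰.
Counting donor atoms: 2×fluoride (monodentate) → 2 donors; 1×2,2′-bipyridine (bidentate) → 2 donors. Coordination number = 4.
A d¹⁰ ion has no crystal-field stabilisation preference between square planar and tetrahedral, so four ligands adopt the sterically favoured tetrahedral geometry.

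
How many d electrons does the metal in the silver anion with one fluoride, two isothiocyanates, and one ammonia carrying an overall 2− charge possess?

d10

Ligand charges: each fluoride is −1; each isothiocyanate is −1; ammonia is neutral. With an overall charge of −2 the silver centre must be in the +1 oxidation state.
Ag sits in group 11, so the d-electron count is 11 − 1 = 10.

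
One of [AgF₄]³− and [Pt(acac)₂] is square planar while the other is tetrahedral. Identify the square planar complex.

For [AgF₄]³−: Ligand charges: each fluoride is −1. With an overall charge of −3 the silver centre must be in the +1 oxidation state. Ag sits in group 11, so the d-electron count is 11 − 1 = 10. A d¹⁰ ion has no crystal-field stabilisation preference between square planar and tetrahedral, so four ligands adopt the sterically favoured tetrahedral geometry. → tetrahedral.
For [Pt(acac)₂]: Summing ligand charges against the 0 overall charge gives an oxidation state of +2 for platinum. Pt sits in group 10, so the d-electron count is 10 − 2 = 8. A 5d d⁸ ion has a large crystal-field splitting; square planar leaves the high-energy d_{x²−y²} orbital empty and maximises CFSE. → square planar.

[Pt(acac)₂]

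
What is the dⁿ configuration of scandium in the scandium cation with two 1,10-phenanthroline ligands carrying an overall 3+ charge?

Summing ligand charges against the +3 overall charge gives an oxidation state of +3 for scandium.
Scandium is a group-3 element; Sc(III) is therefore d⁰.

d0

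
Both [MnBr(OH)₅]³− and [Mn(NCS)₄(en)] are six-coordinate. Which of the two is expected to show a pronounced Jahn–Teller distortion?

[MnBr(OH)₅]³−

[MnBr(OH)₅]³−: Summing ligand charges against the −3 overall charge gives an oxidation state of +3 for manganese. Group 7 minus oxidation state 3 gives a d⁴ configuration. Bromide and hydroxide are weak-field ligands for a first-row metal, so the complex is high-spin. The t₂g³e_g¹ (high-spin) configuration has an unevenly filled e_g set; the Jahn–Teller theorem predicts a tetragonal distortion (typically axial elongation) to lift the degeneracy.
[Mn(NCS)₄(en)]: Summing ligand charges against the 0 overall charge gives an oxidation state of +4 for manganese. Mn sits in group 7, so the d-electron count is 7 − 4 = 3. The d³ configuration leaves the e_g set evenly filled (or empty) — no strong Jahn–Teller driving force.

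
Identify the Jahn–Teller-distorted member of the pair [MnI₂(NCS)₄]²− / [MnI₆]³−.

[MnI₂(NCS)₄]²−: Ligand charges: each iodide is −1; each isothiocyanate is −1. With an overall charge of −2 the manganese centre must be in the +4 oxidation state. Manganese is a group-7 element; Mn(IV) is therefore d³. The d³ configuration leaves the e_g set evenly filled (or empty) — no strong Jahn–Teller driving force.
[MnI₆]³−: Ligand charges: each iodide is −1. With an overall charge of −3 the manganese centre must be in the +3 oxidation state. Group 7 minus oxidation state 3 gives a d⁴ configuration. Iodide is a weak-field ligand for a first-row metal, so the complex is high-spin. The t₂g³e_g¹ (high-spin) configuration has an unevenly filled e_g set; the Jahn–Teller theorem predicts a tetragonal distortion (typically axial elongation) to lift the degeneracy.

[MnI₆]³−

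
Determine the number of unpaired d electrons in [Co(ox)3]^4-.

Summing ligand charges against the −4 overall charge gives an oxidation state of +2 for cobalt.
Co sits in group 9, so the d-electron count is 9 − 2 = 7.
Counting donor atoms: 3×oxalate (bidentate) → 6 donors. Coordination number = 6.
The spin state decides the count: Oxalate is a weak-field ligand for a first-row metal, so the complex is high-spin.
An octahedral high-spin d⁷ ion is t₂g⁵e_g², giving 3 unpaired electrons.

3 unpaired electrons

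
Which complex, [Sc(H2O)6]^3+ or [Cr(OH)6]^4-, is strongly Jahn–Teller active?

[Sc(H2O)6]^3+: Summing ligand charges against the +3 overall charge gives an oxidation state of +3 for scandium. Scandium is a group-3 element; Sc(III) is therefore d⁰. The d⁰ configuration leaves the e_g set evenly filled (or empty) — no strong Jahn–Teller driving force.
[Cr(OH)6]^4-: Summing ligand charges against the −4 overall charge gives an oxidation state of +2 for chromium. Group 6 minus oxidation state 2 gives a d⁴ configuration. Hydroxide is a weak-field ligand for a first-row metal, so the complex is high-spin. The t₂g³e_g¹ (high-spin) configuration has an unevenly filled e_g set; the Jahn–Teller theorem predicts a tetragonal distortion (typically axial elongation) to lift the degeneracy.

[Cr(OH)6]^4-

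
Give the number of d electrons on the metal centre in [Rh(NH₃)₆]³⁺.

d⁶

Summing ligand charges against the +3 overall charge gives an oxidation state of +3 for rhodium.
Rhodium is a group-9 element; Rh(III) is therefore d⁶.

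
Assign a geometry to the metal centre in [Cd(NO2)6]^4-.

Summing ligand charges against the −4 overall charge gives an oxidation state of +2 for cadmium.
Group 12 minus oxidation state 2 gives a d¹⁰ configuration.
Coordination number: 6.
Six donors around a single metal centre give an octahedral coordination sphere.

octahedral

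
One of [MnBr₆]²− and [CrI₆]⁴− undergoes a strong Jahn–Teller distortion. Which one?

[CrI₆]⁴−

[MnBr₆]²−: Ligand charges: each bromide is −1. With an overall charge of −2 the manganese centre must be in the +4 oxidation state. Mn sits in group 7, so the d-electron count is 7 − 4 = 3. The d³ configuration leaves the e_g set evenly filled (or empty) — no strong Jahn–Teller driving force.
[CrI₆]⁴−: Each iodide is −1; balancing the −4 overall charge requires Cr(II). Cr sits in group 6, so the d-electron count is 6 − 2 = 4. Iodide is a weak-field ligand for a first-row metal, so the complex is high-spin. The t₂g³e_g¹ (high-spin) configuration has an unevenly filled e_g set; the Jahn–Teller theorem predicts a tetragonal distortion (typically axial elongation) to lift the degeneracy.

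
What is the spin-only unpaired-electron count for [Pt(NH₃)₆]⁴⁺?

0 unpaired electrons

Ammonia is neutral; balancing the +4 overall charge requires Pt(IV).
Platinum is a group-10 element; Pt(IV) is therefore d⁶.
The spin state decides the count: a 5d ion has a large Δₒ and is invariably low-spin.
An octahedral low-spin d⁶ ion is t₂g⁶e_g⁰, giving 0 unpaired electrons.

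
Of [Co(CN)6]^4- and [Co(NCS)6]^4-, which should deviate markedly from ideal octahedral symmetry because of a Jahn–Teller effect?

[Co(CN)6]^4-: Each cyanide is −1; balancing the −4 overall charge requires Co(II). Group 9 minus oxidation state 2 gives a d⁷ configuration. Cyanide is a strong-field ligand (high in the spectrochemical series) for a first-row metal, so the complex is low-spin. The t₂g⁶e_g¹ (low-spin) configuration has an unevenly filled e_g set; the Jahn–Teller theorem predicts a tetragonal distortion (typically axial elongation) to lift the degeneracy.
[Co(NCS)6]^4-: Summing ligand charges against the −4 overall charge gives an oxidation state of +2 for cobalt. Group 9 minus oxidation state 2 gives a d⁷ configuration. Isothiocyanate is a weak-field ligand for a first-row metal, so the complex is high-spin. The d⁷ configuration leaves the e_g set evenly filled (or empty) — no strong Jahn–Teller driving force.

[Co(CN)6]^4-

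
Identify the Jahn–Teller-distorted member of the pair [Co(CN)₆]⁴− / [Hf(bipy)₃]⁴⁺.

[Co(CN)₆]⁴−

[Co(CN)₆]⁴−: Ligand charges: each cyanide is −1. With an overall charge of −4 the cobalt centre must be in the +2 oxidation state. Cobalt is a group-9 element; Co(II) is therefore d⁷. Cyanide is a strong-field ligand (high in the spectrochemical series) for a first-row metal, so the complex is low-spin. The t₂g⁶e_g¹ (low-spin) configuration has an unevenly filled e_g set; the Jahn–Teller theorem predicts a tetragonal distortion (typically axial elongation) to lift the degeneracy.
[Hf(bipy)₃]⁴⁺: Ligand charges: 2,2′-bipyridine is neutral. With an overall charge of +4 the hafnium centre must be in the +4 oxidation state. Hf sits in group 4, so the d-electron count is 4 − 4 = 0. The d⁰ configuration leaves the e_g set evenly filled (or empty) — no strong Jahn–Teller driving force.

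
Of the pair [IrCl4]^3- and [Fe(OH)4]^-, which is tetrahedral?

For [IrCl4]^3-: Ligand charges: each chloride is −1. With an overall charge of −3 the iridium centre must be in the +1 oxidation state. Group 9 minus oxidation state 1 gives a d⁸ configuration. A 5d d⁸ ion has a large crystal-field splitting; square planar leaves the high-energy d_{x²−y²} orbital empty and maximises CFSE. → square planar.
For [Fe(OH)4]^-: Each hydroxide is −1; balancing the −1 overall charge requires Fe(III). Fe sits in group 8, so the d-electron count is 8 − 3 = 5. A high-spin d⁵ ion has zero CFSE in either geometry, so four ligands adopt the sterically favoured tetrahedral geometry. → tetrahedral.

[Fe(OH)4]^-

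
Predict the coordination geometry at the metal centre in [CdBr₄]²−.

Summing ligand charges against the −2 overall charge gives an oxidation state of +2 for cadmium.
Group 12 minus oxidation state 2 gives a d¹⁰ configuration.
Coordination number: 4.
A d¹⁰ ion has no crystal-field stabilisation preference between square planar and tetrahedral, so four ligands adopt the sterically favoured tetrahedral geometry.

tetrahedral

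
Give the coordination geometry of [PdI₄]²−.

Summing ligand charges against the −2 overall charge gives an oxidation state of +2 for palladium.
Palladium is a group-10 element; Pd(II) is therefore d⁸.
With 4 monodentate ligands the coordination number is 4.
A 4d d⁸ ion has a large crystal-field splitting; square planar leaves the high-energy d_{x²−y²} orbital empty and maximises CFSE.

square planar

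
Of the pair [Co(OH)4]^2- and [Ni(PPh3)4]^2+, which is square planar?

[Ni(PPh3)4]^2+

For [Co(OH)4]^2-: Ligand charges: each hydroxide is −1. With an overall charge of −2 the cobalt centre must be in the +2 oxidation state. Cobalt is a group-9 element; Co(II) is therefore d⁷. For a high-spin 3d d⁷ ion with weak-field ligands the small Δₜ gives little square-planar CFSE advantage, so four ligands adopt the sterically favoured tetrahedral geometry. → tetrahedral.
For [Ni(PPh3)4]^2+: Triphenylphosphine is neutral; balancing the +2 overall charge requires Ni(II). Ni sits in group 10, so the d-electron count is 10 − 2 = 8. Triphenylphosphine is a strong-field ligand (high in the spectrochemical series). A 3d d⁸ ion with strong-field ligands gains enough CFSE to favour square planar over tetrahedral. → square planar.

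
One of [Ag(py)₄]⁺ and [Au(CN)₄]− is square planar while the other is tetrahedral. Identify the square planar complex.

For [Ag(py)₄]⁺: Ligand charges: pyridine is neutral. With an overall charge of +1 the silver centre must be in the +1 oxidation state. Group 11 minus oxidation state 1 gives a d¹⁰ configuration. A d¹⁰ ion has no crystal-field stabilisation preference between square planar and tetrahedral, so four ligands adopt the sterically favoured tetrahedral geometry. → tetrahedral.
For [Au(CN)₄]−: Ligand charges: each cyanide is −1. With an overall charge of −1 the gold centre must be in the +3 oxidation state. Group 11 minus oxidation state 3 gives a d⁸ configuration. A 5d d⁸ ion has a large crystal-field splitting; square planar leaves the high-energy d_{x²−y²} orbital empty and maximises CFSE. → square planar.

[Au(CN)₄]−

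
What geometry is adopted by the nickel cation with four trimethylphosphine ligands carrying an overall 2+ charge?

Trimethylphosphine is neutral; balancing the +2 overall charge requires Ni(II).
Group 10 minus oxidation state 2 gives a d⁸ configuration.
With 4 monodentate ligands the coordination number is 4.
Trimethylphosphine is a strong-field ligand (high in the spectrochemical series).
A 3d d⁸ ion with strong-field ligands gains enough CFSE to favour square planar over tetrahedral.

square planar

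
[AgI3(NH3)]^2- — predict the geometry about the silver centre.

Ligand charges: each iodide is −1; ammonia is neutral. With an overall charge of −2 the silver centre must be in the +1 oxidation state.
Silver is a group-11 element; Ag(I) is therefore d¹⁰.
Coordination number: 4.
A d¹⁰ ion has no crystal-field stabilisation preference between square planar and tetrahedral, so four ligands adopt the sterically favoured tetrahedral geometry.

tetrahedral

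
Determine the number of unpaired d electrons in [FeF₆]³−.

5 unpaired electrons

Ligand charges: each fluoride is −1. With an overall charge of −3 the iron centre must be in the +3 oxidation state.
Iron is a group-8 element; Fe(III) is therefore d⁵.
The spin state decides the count: Fluoride is a weak-field ligand for a first-row metal, so the complex is high-spin.
An octahedral high-spin d⁵ ion is t₂g³e_g², giving 5 unpaired electrons.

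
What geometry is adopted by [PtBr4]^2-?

square planar

Each bromide is −1; balancing the −2 overall charge requires Pt(II).
Platinum is a group-10 element; Pt(II) is therefore d⁸.
With 4 monodentate ligands the coordination number is 4.
A 5d d⁸ ion has a large crystal-field splitting; square planar leaves the high-energy d_{x²−y²} orbital empty and maximises CFSE.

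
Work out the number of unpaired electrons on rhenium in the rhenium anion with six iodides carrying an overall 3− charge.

Each iodide is −1; balancing the −3 overall charge requires Re(III).
Group 7 minus oxidation state 3 gives a d⁴ configuration.
The spin state decides the count: a 5d ion has a large Δₒ and is invariably low-spin.
An octahedral low-spin d⁴ ion is t₂g⁴e_g⁰, giving 2 unpaired electrons.

2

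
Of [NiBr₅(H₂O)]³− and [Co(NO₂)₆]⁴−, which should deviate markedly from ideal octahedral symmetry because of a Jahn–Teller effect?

[Co(NO₂)₆]⁴−

[NiBr₅(H₂O)]³−: Each bromide is −1; water is neutral; balancing the −3 overall charge requires Ni(II). Nickel is a group-10 element; Ni(II) is therefore d⁸. The d⁸ configuration leaves the e_g set evenly filled (or empty) — no strong Jahn–Teller driving force.
[Co(NO₂)₆]⁴−: Summing ligand charges against the −4 overall charge gives an oxidation state of +2 for cobalt. Co sits in group 9, so the d-electron count is 9 − 2 = 7. Nitro (N-bound nitrite) is a strong-field ligand (high in the spectrochemical series) for a first-row metal, so the complex is low-spin. The t₂g⁶e_g¹ (low-spin) configuration has an unevenly filled e_g set; the Jahn–Teller theorem predicts a tetragonal distortion (typically axial elongation) to lift the degeneracy.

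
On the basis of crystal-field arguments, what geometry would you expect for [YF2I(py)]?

Each fluoride is −1; each iodide is −1; pyridine is neutral; balancing the 0 overall charge requires Y(III).
Y sits in group 3, so the d-electron count is 3 − 3 = 0.
Coordination number: 4.
A d⁰ ion has no crystal-field stabilisation preference between square planar and tetrahedral, so four ligands adopt the sterically favoured tetrahedral geometry.

tetrahedral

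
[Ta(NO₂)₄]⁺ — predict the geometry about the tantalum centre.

Ligand charges: each nitro (N-bound nitrite) is −1. With an overall charge of +1 the tantalum centre must be in the +5 oxidation state.
Tantalum is a group-5 element; Ta(V) is therefore d⁰.
With 4 monodentate ligands the coordination number is 4.
A d⁰ ion has no crystal-field stabilisation preference between square planar and tetrahedral, so four ligands adopt the sterically favoured tetrahedral geometry.

tetrahedral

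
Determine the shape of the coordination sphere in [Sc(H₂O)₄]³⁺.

tetrahedral

Summing ligand charges against the +3 overall charge gives an oxidation state of +3 for scandium.
Sc sits in group 3, so the d-electron count is 3 − 3 = 0.
With 4 monodentate ligands the coordination number is 4.
A d⁰ ion has no crystal-field stabilisation preference between square planar and tetrahedral, so four ligands adopt the sterically favoured tetrahedral geometry.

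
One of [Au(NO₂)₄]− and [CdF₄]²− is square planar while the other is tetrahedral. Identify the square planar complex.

[Au(NO₂)₄]−

For [Au(NO₂)₄]−: Ligand charges: each nitro (N-bound nitrite) is −1. With an overall charge of −1 the gold centre must be in the +3 oxidation state. Au sits in group 11, so the d-electron count is 11 − 3 = 8. A 5d d⁸ ion has a large crystal-field splitting; square planar leaves the high-energy d_{x²−y²} orbital empty and maximises CFSE. → square planar.
For [CdF₄]²−: Ligand charges: each fluoride is −1. With an overall charge of −2 the cadmium centre must be in the +2 oxidation state. Group 12 minus oxidation state 2 gives a d¹⁰ configuration. A d¹⁰ ion has no crystal-field stabilisation preference between square planar and tetrahedral, so four ligands adopt the sterically favoured tetrahedral geometry. → tetrahedral.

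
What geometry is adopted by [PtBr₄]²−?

square planar

Summing ligand charges against the −2 overall charge gives an oxidation state of +2 for platinum.
Pt sits in group 10, so the d-electron count is 10 − 2 = 8.
Coordination number: 4.
A 5d d⁸ ion has a large crystal-field splitting; square planar leaves the high-energy d_{x²−y²} orbital empty and maximises CFSE.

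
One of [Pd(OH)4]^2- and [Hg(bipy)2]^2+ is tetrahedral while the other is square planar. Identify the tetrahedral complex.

For [Pd(OH)4]^2-: Ligand charges: each hydroxide is −1. With an overall charge of −2 the palladium centre must be in the +2 oxidation state. Group 10 minus oxidation state 2 gives a d⁸ configuration. A 4d d⁸ ion has a large crystal-field splitting; square planar leaves the high-energy d_{x²−y²} orbital empty and maximises CFSE. → square planar.
For [Hg(bipy)2]^2+: 2,2′-bipyridine is neutral; balancing the +2 overall charge requires Hg(II). Group 12 minus oxidation state 2 gives a d¹⁰ configuration. A d¹⁰ ion has no crystal-field stabilisation preference between square planar and tetrahedral, so four ligands adopt the sterically favoured tetrahedral geometry. → tetrahedral.

[Hg(bipy)2]^2+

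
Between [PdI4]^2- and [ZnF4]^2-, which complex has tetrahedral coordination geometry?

For [PdI4]^2-: Summing ligand charges against the −2 overall charge gives an oxidation state of +2 for palladium. Pd sits in group 10, so the d-electron count is 10 − 2 = 8. A 4d d⁸ ion has a large crystal-field splitting; square planar leaves the high-energy d_{x²−y²} orbital empty and maximises CFSE. → square planar.
For [ZnF4]^2-: Ligand charges: each fluoride is −1. With an overall charge of −2 the zinc centre must be in the +2 oxidation state. Group 12 minus oxidation state 2 gives a d¹⁰ configuration. A d¹⁰ ion has no crystal-field stabilisation preference between square planar and tetrahedral, so four ligands adopt the sterically favoured tetrahedral geometry. → tetrahedral.

[ZnF4]^2-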